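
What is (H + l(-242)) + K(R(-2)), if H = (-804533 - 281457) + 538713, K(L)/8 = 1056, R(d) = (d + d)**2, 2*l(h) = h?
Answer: -538950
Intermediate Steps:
l(h) = h/2
R(d) = 4*d**2 (R(d) = (2*d)**2 = 4*d**2)
K(L) = 8448 (K(L) = 8*1056 = 8448)
H = -547277 (H = -1085990 + 538713 = -547277)
(H + l(-242)) + K(R(-2)) = (-547277 + (1/2)*(-242)) + 8448 = (-547277 - 121) + 8448 = -547398 + 8448 = -538950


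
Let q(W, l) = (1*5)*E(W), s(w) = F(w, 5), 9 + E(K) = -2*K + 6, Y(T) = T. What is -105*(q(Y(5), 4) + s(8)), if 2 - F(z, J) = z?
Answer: 7455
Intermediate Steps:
F(z, J) = 2 - z
E(K) = -3 - 2*K (E(K) = -9 + (-2*K + 6) = -9 + (6 - 2*K) = -3 - 2*K)
s(w) = 2 - w
q(W, l) = -15 - 10*W (q(W, l) = (1*5)*(-3 - 2*W) = 5*(-3 - 2*W) = -15 - 10*W)
-105*(q(Y(5), 4) + s(8)) = -105*((-15 - 10*5) + (2 - 1*8)) = -105*((-15 - 50) + (2 - 8)) = -105*(-65 - 6) = -105*(-71) = 7455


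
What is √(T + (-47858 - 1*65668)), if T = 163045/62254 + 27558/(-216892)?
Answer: 7*I*√6599808565988180747555/1687799321 ≈ 336.93*I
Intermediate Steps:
T = 4205945051/1687799321 (T = 163045*(1/62254) + 27558*(-1/216892) = 163045/62254 - 13779/108446 = 4205945051/1687799321 ≈ 2.4920)
√(T + (-47858 - 1*65668)) = √(4205945051/1687799321 + (-47858 - 1*65668)) = √(4205945051/1687799321 + (-47858 - 65668)) = √(4205945051/1687799321 - 113526) = √(-191604899770795/1687799321) = 7*I*√6599808565988180747555/1687799321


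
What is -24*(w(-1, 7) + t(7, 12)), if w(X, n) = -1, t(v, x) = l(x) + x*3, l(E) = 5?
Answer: -960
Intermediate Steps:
t(v, x) = 5 + 3*x (t(v, x) = 5 + x*3 = 5 + 3*x)
-24*(w(-1, 7) + t(7, 12)) = -24*(-1 + (5 + 3*12)) = -24*(-1 + (5 + 36)) = -24*(-1 + 41) = -24*40 = -960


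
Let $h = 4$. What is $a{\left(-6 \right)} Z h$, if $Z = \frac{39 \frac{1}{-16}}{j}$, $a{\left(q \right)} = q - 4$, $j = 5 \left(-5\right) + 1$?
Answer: $- \frac{65}{16} \approx -4.0625$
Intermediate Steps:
$j = -24$ ($j = -25 + 1 = -24$)
$a{\left(q \right)} = -4 + q$
$Z = \frac{13}{128}$ ($Z = \frac{39 \frac{1}{-16}}{-24} = 39 \left(- \frac{1}{16}\right) \left(- \frac{1}{24}\right) = \left(- \frac{39}{16}\right) \left(- \frac{1}{24}\right) = \frac{13}{128} \approx 0.10156$)
$a{\left(-6 \right)} Z h = \left(-4 - 6\right) \frac{13}{128} \cdot 4 = \left(-10\right) \frac{13}{128} \cdot 4 = \left(- \frac{65}{64}\right) 4 = - \frac{65}{16}$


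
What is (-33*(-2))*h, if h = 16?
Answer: 1056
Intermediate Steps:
(-33*(-2))*h = -33*(-2)*16 = 66*16 = 1056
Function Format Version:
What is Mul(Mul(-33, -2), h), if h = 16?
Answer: 1056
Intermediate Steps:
Mul(Mul(-33, -2), h) = Mul(Mul(-33, -2), 16) = Mul(66, 16) = 1056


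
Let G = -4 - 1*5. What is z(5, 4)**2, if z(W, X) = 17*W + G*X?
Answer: 2401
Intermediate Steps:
G = -9 (G = -4 - 5 = -9)
z(W, X) = -9*X + 17*W (z(W, X) = 17*W - 9*X = -9*X + 17*W)
z(5, 4)**2 = (-9*4 + 17*5)**2 = (-36 + 85)**2 = 49**2 = 2401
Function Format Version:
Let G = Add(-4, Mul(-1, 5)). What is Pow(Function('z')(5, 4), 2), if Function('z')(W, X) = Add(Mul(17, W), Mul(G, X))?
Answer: 2401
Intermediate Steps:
G = -9 (G = Add(-4, -5) = -9)
Function('z')(W, X) = Add(Mul(-9, X), Mul(17, W)) (Function('z')(W, X) = Add(Mul(17, W), Mul(-9, X)) = Add(Mul(-9, X), Mul(17, W)))
Pow(Function('z')(5, 4), 2) = Pow(Add(Mul(-9, 4), Mul(17, 5)), 2) = Pow(Add(-36, 85), 2) = Pow(49, 2) = 2401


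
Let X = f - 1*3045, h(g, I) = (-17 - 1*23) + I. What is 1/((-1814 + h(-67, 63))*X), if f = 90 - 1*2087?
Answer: 1/9030222 ≈ 1.1074e-7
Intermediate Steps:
f = -1997 (f = 90 - 2087 = -1997)
h(g, I) = -40 + I (h(g, I) = (-17 - 23) + I = -40 + I)
X = -5042 (X = -1997 - 1*3045 = -1997 - 3045 = -5042)
1/((-1814 + h(-67, 63))*X) = 1/((-1814 + (-40 + 63))*(-5042)) = -1/5042/(-1814 + 23) = -1/5042/(-1791) = -1/1791*(-1/5042) = 1/9030222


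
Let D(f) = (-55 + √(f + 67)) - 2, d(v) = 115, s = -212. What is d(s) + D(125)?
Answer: 58 + 8*√3 ≈ 71.856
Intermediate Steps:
D(f) = -57 + √(67 + f) (D(f) = (-55 + √(67 + f)) - 2 = -57 + √(67 + f))
d(s) + D(125) = 115 + (-57 + √(67 + 125)) = 115 + (-57 + √192) = 115 + (-57 + 8*√3) = 58 + 8*√3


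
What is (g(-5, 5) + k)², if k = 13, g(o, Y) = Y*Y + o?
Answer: 1089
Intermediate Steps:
g(o, Y) = o + Y² (g(o, Y) = Y² + o = o + Y²)
(g(-5, 5) + k)² = ((-5 + 5²) + 13)² = ((-5 + 25) + 13)² = (20 + 13)² = 33² = 1089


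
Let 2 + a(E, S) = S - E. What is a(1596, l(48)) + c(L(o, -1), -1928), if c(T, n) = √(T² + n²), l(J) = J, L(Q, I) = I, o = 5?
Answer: -1550 + √3717185 ≈ 378.00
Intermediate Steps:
a(E, S) = -2 + S - E (a(E, S) = -2 + (S - E) = -2 + S - E)
a(1596, l(48)) + c(L(o, -1), -1928) = (-2 + 48 - 1*1596) + √((-1)² + (-1928)²) = (-2 + 48 - 1596) + √(1 + 3717184) = -1550 + √3717185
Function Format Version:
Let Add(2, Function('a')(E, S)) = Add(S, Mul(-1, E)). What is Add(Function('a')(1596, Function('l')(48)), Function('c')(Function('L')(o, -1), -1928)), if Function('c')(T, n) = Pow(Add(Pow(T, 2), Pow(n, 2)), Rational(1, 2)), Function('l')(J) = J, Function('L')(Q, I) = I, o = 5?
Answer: Add(-1550, Pow(3717185, Rational(1, 2))) ≈ 378.00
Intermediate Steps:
Function('a')(E, S) = Add(-2, S, Mul(-1, E)) (Function('a')(E, S) = Add(-2, Add(S, Mul(-1, E))) = Add(-2, S, Mul(-1, E)))
Add(Function('a')(1596, Function('l')(48)), Function('c')(Function('L')(o, -1), -1928)) = Add(Add(-2, 48, Mul(-1, 1596)), Pow(Add(Pow(-1, 2), Pow(-1928, 2)), Rational(1, 2))) = Add(Add(-2, 48, -1596), Pow(Add(1, 3717184), Rational(1, 2))) = Add(-1550, Pow(3717185, Rational(1, 2)))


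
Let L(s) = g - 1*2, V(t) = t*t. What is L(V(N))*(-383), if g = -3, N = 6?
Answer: 1915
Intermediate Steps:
V(t) = t²
L(s) = -5 (L(s) = -3 - 1*2 = -3 - 2 = -5)
L(V(N))*(-383) = -5*(-383) = 1915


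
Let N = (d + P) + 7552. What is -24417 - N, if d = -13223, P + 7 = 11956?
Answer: -30695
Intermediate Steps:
P = 11949 (P = -7 + 11956 = 11949)
N = 6278 (N = (-13223 + 11949) + 7552 = -1274 + 7552 = 6278)
-24417 - N = -24417 - 1*6278 = -24417 - 6278 = -30695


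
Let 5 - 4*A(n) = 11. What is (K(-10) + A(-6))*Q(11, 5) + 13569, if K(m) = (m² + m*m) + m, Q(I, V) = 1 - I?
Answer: 11684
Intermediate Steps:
A(n) = -3/2 (A(n) = 5/4 - ¼*11 = 5/4 - 11/4 = -3/2)
K(m) = m + 2*m² (K(m) = (m² + m²) + m = 2*m² + m = m + 2*m²)
(K(-10) + A(-6))*Q(11, 5) + 13569 = (-10*(1 + 2*(-10)) - 3/2)*(1 - 1*11) + 13569 = (-10*(1 - 20) - 3/2)*(1 - 11) + 13569 = (-10*(-19) - 3/2)*(-10) + 13569 = (190 - 3/2)*(-10) + 13569 = (377/2)*(-10) + 13569 = -1885 + 13569 = 11684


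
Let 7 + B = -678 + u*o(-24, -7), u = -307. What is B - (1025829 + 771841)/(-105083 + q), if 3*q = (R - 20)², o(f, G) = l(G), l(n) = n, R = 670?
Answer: 151622454/107251 ≈ 1413.7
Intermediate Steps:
o(f, G) = G
B = 1464 (B = -7 + (-678 - 307*(-7)) = -7 + (-678 + 2149) = -7 + 1471 = 1464)
q = 422500/3 (q = (670 - 20)²/3 = (⅓)*650² = (⅓)*422500 = 422500/3 ≈ 1.4083e+5)
B - (1025829 + 771841)/(-105083 + q) = 1464 - (1025829 + 771841)/(-105083 + 422500/3) = 1464 - 1797670/107251/3 = 1464 - 1797670*3/107251 = 1464 - 1*5393010/107251 = 1464 - 5393010/107251 = 151622454/107251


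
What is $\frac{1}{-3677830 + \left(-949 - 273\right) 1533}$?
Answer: $- \frac{1}{5551156} \approx -1.8014 \cdot 10^{-7}$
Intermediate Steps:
$\frac{1}{-3677830 + \left(-949 - 273\right) 1533} = \frac{1}{-3677830 - 1873326} = \frac{1}{-5551156} = - \frac{1}{5551156}$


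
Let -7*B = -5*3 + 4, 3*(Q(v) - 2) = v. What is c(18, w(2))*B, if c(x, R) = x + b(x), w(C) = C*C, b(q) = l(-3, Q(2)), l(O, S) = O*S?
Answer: 110/7 ≈ 15.714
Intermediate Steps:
Q(v) = 2 + v/3
b(q) = -8 (b(q) = -3*(2 + (⅓)*2) = -3*(2 + ⅔) = -3*8/3 = -8)
B = 11/7 (B = -(-5*3 + 4)/7 = -(-15 + 4)/7 = -⅐*(-11) = 11/7 ≈ 1.5714)
w(C) = C²
c(x, R) = -8 + x (c(x, R) = x - 8 = -8 + x)
c(18, w(2))*B = (-8 + 18)*(11/7) = 10*(11/7) = 110/7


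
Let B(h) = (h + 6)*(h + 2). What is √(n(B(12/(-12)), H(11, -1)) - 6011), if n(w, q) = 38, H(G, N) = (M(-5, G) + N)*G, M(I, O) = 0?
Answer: I*√5973 ≈ 77.285*I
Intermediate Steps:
B(h) = (2 + h)*(6 + h) (B(h) = (6 + h)*(2 + h) = (2 + h)*(6 + h))
H(G, N) = G*N (H(G, N) = (0 + N)*G = N*G = G*N)
√(n(B(12/(-12)), H(11, -1)) - 6011) = √(38 - 6011) = √(-5973) = I*√5973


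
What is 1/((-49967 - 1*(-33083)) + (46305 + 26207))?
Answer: 1/55628 ≈ 1.7977e-5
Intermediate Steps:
1/((-49967 - 1*(-33083)) + (46305 + 26207)) = 1/((-49967 + 33083) + 72512) = 1/(-16884 + 72512) = 1/55628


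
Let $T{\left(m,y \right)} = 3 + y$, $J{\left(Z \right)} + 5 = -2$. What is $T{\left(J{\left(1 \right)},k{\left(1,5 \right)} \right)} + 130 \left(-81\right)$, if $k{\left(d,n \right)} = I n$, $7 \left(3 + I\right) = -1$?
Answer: $- \frac{73799}{7} \approx -10543.0$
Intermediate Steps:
$I = - \frac{22}{7}$ ($I = -3 + \frac{1}{7} \left(-1\right) = -3 - \frac{1}{7} = - \frac{22}{7} \approx -3.1429$)
$J{\left(Z \right)} = -7$ ($J{\left(Z \right)} = -5 - 2 = -7$)
$k{\left(d,n \right)} = - \frac{22 n}{7}$
$T{\left(J{\left(1 \right)},k{\left(1,5 \right)} \right)} + 130 \left(-81\right) = \left(3 - \frac{110}{7}\right) + 130 \left(-81\right) = \left(3 - \frac{110}{7}\right) - 10530 = - \frac{89}{7} - 10530 = - \frac{73799}{7}$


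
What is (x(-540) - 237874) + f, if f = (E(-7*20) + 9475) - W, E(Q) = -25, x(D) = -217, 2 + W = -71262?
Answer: -157377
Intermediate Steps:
W = -71264 (W = -2 - 71262 = -71264)
f = 80714 (f = (-25 + 9475) - 1*(-71264) = 9450 + 71264 = 80714)
(x(-540) - 237874) + f = (-217 - 237874) + 80714 = -238091 + 80714 = -157377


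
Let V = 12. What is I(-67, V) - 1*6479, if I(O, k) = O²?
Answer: -1990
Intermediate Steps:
I(-67, V) - 1*6479 = (-67)² - 1*6479 = 4489 - 6479 = -1990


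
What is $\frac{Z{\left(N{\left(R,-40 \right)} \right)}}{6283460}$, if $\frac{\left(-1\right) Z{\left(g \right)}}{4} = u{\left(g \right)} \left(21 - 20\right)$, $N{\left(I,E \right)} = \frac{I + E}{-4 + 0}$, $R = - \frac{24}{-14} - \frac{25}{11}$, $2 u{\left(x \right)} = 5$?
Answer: $- \frac{1}{628346} \approx -1.5915 \cdot 10^{-6}$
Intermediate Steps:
$u{\left(x \right)} = \frac{5}{2}$ ($u{\left(x \right)} = \frac{1}{2} \cdot 5 = \frac{5}{2}$)
$R = - \frac{43}{77}$ ($R = \left(-24\right) \left(- \frac{1}{14}\right) - \frac{25}{11} = \frac{12}{7} - \frac{25}{11} = - \frac{43}{77} \approx -0.55844$)
$N{\left(I,E \right)} = - \frac{E}{4} - \frac{I}{4}$ ($N{\left(I,E \right)} = \frac{E + I}{-4} = \left(E + I\right) \left(- \frac{1}{4}\right) = - \frac{E}{4} - \frac{I}{4}$)
$Z{\left(g \right)} = -10$ ($Z{\left(g \right)} = - 4 \frac{5 \left(21 - 20\right)}{2} = - 4 \cdot \frac{5}{2} \cdot 1 = \left(-4\right) \frac{5}{2} = -10$)
$\frac{Z{\left(N{\left(R,-40 \right)} \right)}}{6283460} = - \frac{10}{6283460} = \left(-10\right) \frac{1}{6283460} = - \frac{1}{628346}$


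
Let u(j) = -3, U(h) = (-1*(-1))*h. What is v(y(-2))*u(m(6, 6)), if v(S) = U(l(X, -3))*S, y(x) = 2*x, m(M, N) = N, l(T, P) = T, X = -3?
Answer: -36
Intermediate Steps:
U(h) = h (U(h) = 1*h = h)
v(S) = -3*S
v(y(-2))*u(m(6, 6)) = -6*(-2)*(-3) = -3*(-4)*(-3) = 12*(-3) = -36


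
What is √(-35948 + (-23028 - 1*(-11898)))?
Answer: I*√47078 ≈ 216.97*I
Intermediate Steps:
√(-35948 + (-23028 - 1*(-11898))) = √(-35948 + (-23028 + 11898)) = √(-35948 - 11130) = √(-47078) = I*√47078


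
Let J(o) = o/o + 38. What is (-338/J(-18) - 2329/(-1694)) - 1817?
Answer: -9271051/5082 ≈ -1824.3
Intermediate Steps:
J(o) = 39 (J(o) = 1 + 38 = 39)
(-338/J(-18) - 2329/(-1694)) - 1817 = (-338/39 - 2329/(-1694)) - 1817 = (-338*1/39 - 2329*(-1/1694)) - 1817 = (-26/3 + 2329/1694) - 1817 = -37057/5082 - 1817 = -9271051/5082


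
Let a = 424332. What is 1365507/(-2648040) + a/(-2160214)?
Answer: -678905907963/953388846760 ≈ -0.71210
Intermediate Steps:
1365507/(-2648040) + a/(-2160214) = 1365507/(-2648040) + 424332/(-2160214) = 1365507*(-1/2648040) + 424332*(-1/2160214) = -455169/882680 - 212166/1080107 = -678905907963/953388846760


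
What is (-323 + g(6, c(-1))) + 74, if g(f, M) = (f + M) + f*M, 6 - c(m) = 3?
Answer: -222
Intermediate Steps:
c(m) = 3 (c(m) = 6 - 1*3 = 6 - 3 = 3)
g(f, M) = M + f + M*f (g(f, M) = (M + f) + M*f = M + f + M*f)
(-323 + g(6, c(-1))) + 74 = (-323 + (3 + 6 + 3*6)) + 74 = (-323 + (3 + 6 + 18)) + 74 = (-323 + 27) + 74 = -296 + 74 = -222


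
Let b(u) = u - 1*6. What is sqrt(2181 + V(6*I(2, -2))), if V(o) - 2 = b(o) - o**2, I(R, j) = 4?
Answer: 5*sqrt(65) ≈ 40.311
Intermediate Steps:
b(u) = -6 + u (b(u) = u - 6 = -6 + u)
V(o) = -4 + o - o**2 (V(o) = 2 + ((-6 + o) - o**2) = 2 + (-6 + o - o**2) = -4 + o - o**2)
sqrt(2181 + V(6*I(2, -2))) = sqrt(2181 + (-4 + 6*4 - (6*4)**2)) = sqrt(2181 + (-4 + 24 - 1*24**2)) = sqrt(2181 + (-4 + 24 - 1*576)) = sqrt(2181 + (-4 + 24 - 576)) = sqrt(2181 - 556) = sqrt(1625) = 5*sqrt(65)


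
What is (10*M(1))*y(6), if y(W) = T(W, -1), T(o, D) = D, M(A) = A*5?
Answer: -50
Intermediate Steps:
M(A) = 5*A
y(W) = -1
(10*M(1))*y(6) = (10*(5*1))*(-1) = (10*5)*(-1) = 50*(-1) = -50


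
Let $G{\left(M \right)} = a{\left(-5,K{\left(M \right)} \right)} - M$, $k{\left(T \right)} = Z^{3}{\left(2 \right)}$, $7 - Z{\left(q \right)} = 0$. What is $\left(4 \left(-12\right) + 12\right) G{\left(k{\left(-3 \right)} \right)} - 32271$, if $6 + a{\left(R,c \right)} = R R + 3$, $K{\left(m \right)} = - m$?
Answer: $-20715$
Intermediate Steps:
$Z{\left(q \right)} = 7$ ($Z{\left(q \right)} = 7 - 0 = 7 + 0 = 7$)
$a{\left(R,c \right)} = -3 + R^{2}$ ($a{\left(R,c \right)} = -6 + \left(R R + 3\right) = -6 + \left(R^{2} + 3\right) = -6 + \left(3 + R^{2}\right) = -3 + R^{2}$)
$k{\left(T \right)} = 343$ ($k{\left(T \right)} = 7^{3} = 343$)
$G{\left(M \right)} = 22 - M$ ($G{\left(M \right)} = \left(-3 + \left(-5\right)^{2}\right) - M = \left(-3 + 25\right) - M = 22 - M$)
$\left(4 \left(-12\right) + 12\right) G{\left(k{\left(-3 \right)} \right)} - 32271 = \left(4 \left(-12\right) + 12\right) \left(22 - 343\right) - 32271 = \left(-48 + 12\right) \left(22 - 343\right) - 32271 = \left(-36\right) \left(-321\right) - 32271 = 11556 - 32271 = -20715$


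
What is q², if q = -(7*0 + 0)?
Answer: 0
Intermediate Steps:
q = 0 (q = -(0 + 0) = -1*0 = 0)
q² = 0² = 0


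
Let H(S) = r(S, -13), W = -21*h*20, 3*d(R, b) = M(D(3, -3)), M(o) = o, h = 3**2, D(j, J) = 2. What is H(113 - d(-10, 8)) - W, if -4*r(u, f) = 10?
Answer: 7555/2 ≈ 3777.5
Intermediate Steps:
r(u, f) = -5/2 (r(u, f) = -1/4*10 = -5/2)
h = 9
d(R, b) = 2/3 (d(R, b) = (1/3)*2 = 2/3)
W = -3780 (W = -21*9*20 = -189*20 = -3780)
H(S) = -5/2
H(113 - d(-10, 8)) - W = -5/2 - 1*(-3780) = -5/2 + 3780 = 7555/2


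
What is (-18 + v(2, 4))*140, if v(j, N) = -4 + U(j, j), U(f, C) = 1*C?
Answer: -2800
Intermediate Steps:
U(f, C) = C
v(j, N) = -4 + j
(-18 + v(2, 4))*140 = (-18 + (-4 + 2))*140 = (-18 - 2)*140 = -20*140 = -2800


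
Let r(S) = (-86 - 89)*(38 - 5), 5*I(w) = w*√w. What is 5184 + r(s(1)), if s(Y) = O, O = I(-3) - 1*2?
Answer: -591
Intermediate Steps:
I(w) = w^(3/2)/5 (I(w) = (w*√w)/5 = w^(3/2)/5)
O = -2 - 3*I*√3/5 (O = (-3)^(3/2)/5 - 1*2 = (-3*I*√3)/5 - 2 = -3*I*√3/5 - 2 = -2 - 3*I*√3/5 ≈ -2.0 - 1.0392*I)
s(Y) = -2 - 3*I*√3/5
r(S) = -5775 (r(S) = -175*33 = -5775)
5184 + r(s(1)) = 5184 - 5775 = -591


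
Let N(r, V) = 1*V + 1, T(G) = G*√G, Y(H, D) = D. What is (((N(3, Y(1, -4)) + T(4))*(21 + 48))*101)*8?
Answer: 278760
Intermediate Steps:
T(G) = G^(3/2)
N(r, V) = 1 + V (N(r, V) = V + 1 = 1 + V)
(((N(3, Y(1, -4)) + T(4))*(21 + 48))*101)*8 = ((((1 - 4) + 4^(3/2))*(21 + 48))*101)*8 = (((-3 + 8)*69)*101)*8 = ((5*69)*101)*8 = (345*101)*8 = 34845*8 = 278760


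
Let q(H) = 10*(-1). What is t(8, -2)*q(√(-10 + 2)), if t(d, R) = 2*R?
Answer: 40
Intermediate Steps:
q(H) = -10
t(8, -2)*q(√(-10 + 2)) = (2*(-2))*(-10) = -4*(-10) = 40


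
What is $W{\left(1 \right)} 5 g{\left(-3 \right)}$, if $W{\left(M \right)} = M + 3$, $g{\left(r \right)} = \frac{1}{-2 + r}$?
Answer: $-4$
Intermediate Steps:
$W{\left(M \right)} = 3 + M$
$W{\left(1 \right)} 5 g{\left(-3 \right)} = \frac{\left(3 + 1\right) 5}{-2 - 3} = \frac{4 \cdot 5}{-5} = 20 \left(- \frac{1}{5}\right) = -4$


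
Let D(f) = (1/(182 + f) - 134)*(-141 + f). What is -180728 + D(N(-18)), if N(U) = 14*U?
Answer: -8964227/70 ≈ -1.2806e+5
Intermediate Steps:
D(f) = (-141 + f)*(-134 + 1/(182 + f)) (D(f) = (-134 + 1/(182 + f))*(-141 + f) = (-141 + f)*(-134 + 1/(182 + f)))
-180728 + D(N(-18)) = -180728 + (3438567 - 76902*(-18) - 134*(14*(-18))**2)/(182 + 14*(-18)) = -180728 + (3438567 - 5493*(-252) - 134*(-252)**2)/(182 - 252) = -180728 + (3438567 + 1384236 - 134*63504)/(-70) = -180728 - (3438567 + 1384236 - 8509536)/70 = -180728 - 1/70*(-3686733) = -180728 + 3686733/70 = -8964227/70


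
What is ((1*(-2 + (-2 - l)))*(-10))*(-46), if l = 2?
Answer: -2760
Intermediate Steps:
((1*(-2 + (-2 - l)))*(-10))*(-46) = ((1*(-2 + (-2 - 1*2)))*(-10))*(-46) = ((1*(-2 + (-2 - 2)))*(-10))*(-46) = ((1*(-2 - 4))*(-10))*(-46) = ((1*(-6))*(-10))*(-46) = -6*(-10)*(-46) = 60*(-46) = -2760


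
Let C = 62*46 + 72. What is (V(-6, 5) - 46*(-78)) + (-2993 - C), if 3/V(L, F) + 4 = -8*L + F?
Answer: -114118/49 ≈ -2328.9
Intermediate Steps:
V(L, F) = 3/(-4 + F - 8*L) (V(L, F) = 3/(-4 + (-8*L + F)) = 3/(-4 + (F - 8*L)) = 3/(-4 + F - 8*L))
C = 2924 (C = 2852 + 72 = 2924)
(V(-6, 5) - 46*(-78)) + (-2993 - C) = (3/(-4 + 5 - 8*(-6)) - 46*(-78)) + (-2993 - 1*2924) = (3/(-4 + 5 + 48) + 3588) + (-2993 - 2924) = (3/49 + 3588) - 5917 = 175815/49 - 5917 = -114118/49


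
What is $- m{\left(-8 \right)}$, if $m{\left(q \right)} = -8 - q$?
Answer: $0$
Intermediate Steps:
$- m{\left(-8 \right)} = - (-8 - -8) = - (-8 + 8) = \left(-1\right) 0 = 0$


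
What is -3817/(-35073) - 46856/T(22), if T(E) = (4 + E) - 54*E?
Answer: 823907921/20377413 ≈ 40.432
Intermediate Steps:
T(E) = 4 - 53*E
-3817/(-35073) - 46856/T(22) = -3817/(-35073) - 46856/(4 - 53*22) = -3817*(-1/35073) - 46856/(4 - 1166) = 3817/35073 - 46856/(-1162) = 3817/35073 - 46856*(-1/1162) = 3817/35073 + 23428/581 = 823907921/20377413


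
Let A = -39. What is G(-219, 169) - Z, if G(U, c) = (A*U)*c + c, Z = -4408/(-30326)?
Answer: 21889274270/15163 ≈ 1.4436e+6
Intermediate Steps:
Z = 2204/15163 (Z = -4408*(-1/30326) = 2204/15163 ≈ 0.14535)
G(U, c) = c - 39*U*c (G(U, c) = (-39*U)*c + c = -39*U*c + c = c - 39*U*c)
G(-219, 169) - Z = 169*(1 - 39*(-219)) - 1*2204/15163 = 169*(1 + 8541) - 2204/15163 = 169*8542 - 2204/15163 = 1443598 - 2204/15163 = 21889274270/15163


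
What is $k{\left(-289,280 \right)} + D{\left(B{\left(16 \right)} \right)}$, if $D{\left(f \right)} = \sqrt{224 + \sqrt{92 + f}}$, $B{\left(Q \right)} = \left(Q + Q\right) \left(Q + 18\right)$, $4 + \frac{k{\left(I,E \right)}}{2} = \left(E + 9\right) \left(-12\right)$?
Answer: $-6944 + \sqrt{224 + 2 \sqrt{295}} \approx -6927.9$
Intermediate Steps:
$k{\left(I,E \right)} = -224 - 24 E$ ($k{\left(I,E \right)} = -8 + 2 \left(E + 9\right) \left(-12\right) = -8 + 2 \left(9 + E\right) \left(-12\right) = -8 + 2 \left(-108 - 12 E\right) = -8 - \left(216 + 24 E\right) = -224 - 24 E$)
$B{\left(Q \right)} = 2 Q \left(18 + Q\right)$
$k{\left(-289,280 \right)} + D{\left(B{\left(16 \right)} \right)} = \left(-224 - 6720\right) + \sqrt{224 + \sqrt{92 + 2 \cdot 16 \left(18 + 16\right)}} = \left(-224 - 6720\right) + \sqrt{224 + \sqrt{92 + 2 \cdot 16 \cdot 34}} = -6944 + \sqrt{224 + \sqrt{92 + 1088}} = -6944 + \sqrt{224 + \sqrt{1180}} = -6944 + \sqrt{224 + 2 \sqrt{295}}$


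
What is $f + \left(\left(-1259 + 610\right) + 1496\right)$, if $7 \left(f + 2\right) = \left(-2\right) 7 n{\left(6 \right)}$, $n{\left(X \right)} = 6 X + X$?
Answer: $761$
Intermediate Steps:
$n{\left(X \right)} = 7 X$
$f = -86$ ($f = -2 + \frac{\left(-2\right) 7 \cdot 7 \cdot 6}{7} = -2 + \frac{\left(-14\right) 42}{7} = -2 + \frac{1}{7} \left(-588\right) = -2 - 84 = -86$)
$f + \left(\left(-1259 + 610\right) + 1496\right) = -86 + \left(\left(-1259 + 610\right) + 1496\right) = -86 + \left(-649 + 1496\right) = -86 + 847 = 761$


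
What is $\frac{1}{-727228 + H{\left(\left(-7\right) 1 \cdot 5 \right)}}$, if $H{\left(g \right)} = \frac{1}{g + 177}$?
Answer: $- \frac{142}{103266375} \approx -1.3751 \cdot 10^{-6}$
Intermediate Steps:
$H{\left(g \right)} = \frac{1}{177 + g}$
$\frac{1}{-727228 + H{\left(\left(-7\right) 1 \cdot 5 \right)}} = \frac{1}{-727228 + \frac{1}{177 + \left(-7\right) 1 \cdot 5}} = \frac{1}{-727228 + \frac{1}{177 - 35}} = \frac{1}{-727228 + \frac{1}{142}} = \frac{1}{- \frac{103266375}{142}} = - \frac{142}{103266375}$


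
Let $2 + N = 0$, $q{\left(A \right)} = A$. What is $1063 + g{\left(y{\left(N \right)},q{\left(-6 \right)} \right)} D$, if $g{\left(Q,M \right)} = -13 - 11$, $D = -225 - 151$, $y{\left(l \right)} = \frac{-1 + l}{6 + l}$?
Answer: $10087$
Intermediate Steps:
$N = -2$ ($N = -2 + 0 = -2$)
$y{\left(l \right)} = \frac{-1 + l}{6 + l}$
$D = -376$
$g{\left(Q,M \right)} = -24$ ($g{\left(Q,M \right)} = -13 - 11 = -24$)
$1063 + g{\left(y{\left(N \right)},q{\left(-6 \right)} \right)} D = 1063 - -9024 = 1063 + 9024 = 10087$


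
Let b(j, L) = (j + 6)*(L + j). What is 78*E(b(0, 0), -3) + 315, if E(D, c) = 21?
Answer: 1953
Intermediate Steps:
b(j, L) = (6 + j)*(L + j)
78*E(b(0, 0), -3) + 315 = 78*21 + 315 = 1638 + 315 = 1953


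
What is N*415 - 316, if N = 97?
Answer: 39939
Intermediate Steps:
N*415 - 316 = 97*415 - 316 = 40255 - 316 = 39939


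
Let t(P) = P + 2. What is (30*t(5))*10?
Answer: 2100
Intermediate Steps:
t(P) = 2 + P
(30*t(5))*10 = (30*(2 + 5))*10 = (30*7)*10 = 210*10 = 2100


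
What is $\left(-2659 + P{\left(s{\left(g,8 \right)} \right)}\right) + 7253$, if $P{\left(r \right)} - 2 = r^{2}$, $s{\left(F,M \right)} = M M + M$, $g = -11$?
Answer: $9780$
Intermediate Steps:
$s{\left(F,M \right)} = M + M^{2}$ ($s{\left(F,M \right)} = M^{2} + M = M + M^{2}$)
$P{\left(r \right)} = 2 + r^{2}$
$\left(-2659 + P{\left(s{\left(g,8 \right)} \right)}\right) + 7253 = \left(-2659 + \left(2 + \left(8 \left(1 + 8\right)\right)^{2}\right)\right) + 7253 = \left(-2659 + \left(2 + \left(8 \cdot 9\right)^{2}\right)\right) + 7253 = \left(-2659 + \left(2 + 72^{2}\right)\right) + 7253 = \left(-2659 + \left(2 + 5184\right)\right) + 7253 = \left(-2659 + 5186\right) + 7253 = 2527 + 7253 = 9780$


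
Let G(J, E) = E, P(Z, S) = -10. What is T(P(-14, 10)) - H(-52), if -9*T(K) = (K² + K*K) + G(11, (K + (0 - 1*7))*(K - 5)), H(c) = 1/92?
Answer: -41869/828 ≈ -50.566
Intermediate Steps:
H(c) = 1/92
T(K) = -2*K²/9 - (-7 + K)*(-5 + K)/9 (T(K) = -((K² + K*K) + (K + (0 - 1*7))*(K - 5))/9 = -((K² + K²) + (K + (0 - 7))*(-5 + K))/9 = -(2*K² + (K - 7)*(-5 + K))/9 = -(2*K² + (-7 + K)*(-5 + K))/9 = -2*K²/9 - (-7 + K)*(-5 + K)/9)
T(P(-14, 10)) - H(-52) = (-35/9 - ⅓*(-10)² + (4/3)*(-10)) - 1*1/92 = (-35/9 - ⅓*100 - 40/3) - 1/92 = (-35/9 - 100/3 - 40/3) - 1/92 = -455/9 - 1/92 = -41869/828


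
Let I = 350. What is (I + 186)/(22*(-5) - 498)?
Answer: -67/76 ≈ -0.88158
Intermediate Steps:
(I + 186)/(22*(-5) - 498) = (350 + 186)/(22*(-5) - 498) = 536/(-110 - 498) = 536/(-608) = 536*(-1/608) = -67/76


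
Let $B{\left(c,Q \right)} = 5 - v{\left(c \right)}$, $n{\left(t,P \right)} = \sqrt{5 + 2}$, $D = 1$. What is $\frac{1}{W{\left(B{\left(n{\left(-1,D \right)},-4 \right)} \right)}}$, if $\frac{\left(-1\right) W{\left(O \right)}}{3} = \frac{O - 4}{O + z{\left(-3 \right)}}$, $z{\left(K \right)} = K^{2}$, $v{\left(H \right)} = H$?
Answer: $\frac{7}{18} + \frac{13 \sqrt{7}}{18} \approx 2.2997$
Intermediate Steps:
$n{\left(t,P \right)} = \sqrt{7}$
$B{\left(c,Q \right)} = 5 - c$
$W{\left(O \right)} = - \frac{3 \left(-4 + O\right)}{9 + O}$ ($W{\left(O \right)} = - 3 \frac{O - 4}{O + \left(-3\right)^{2}} = - 3 \frac{-4 + O}{O + 9} = - 3 \frac{-4 + O}{9 + O} = - \frac{3 \left(-4 + O\right)}{9 + O}$)
$\frac{1}{W{\left(B{\left(n{\left(-1,D \right)},-4 \right)} \right)}} = \frac{1}{3 \frac{1}{9 + \left(5 - \sqrt{7}\right)} \left(4 - \left(5 - \sqrt{7}\right)\right)} = \frac{1}{3 \frac{1}{14 - \sqrt{7}} \left(4 - \left(5 - \sqrt{7}\right)\right)} = \frac{1}{3 \frac{1}{14 - \sqrt{7}} \left(-1 + \sqrt{7}\right)} = \frac{14 - \sqrt{7}}{3 \left(-1 + \sqrt{7}\right)}$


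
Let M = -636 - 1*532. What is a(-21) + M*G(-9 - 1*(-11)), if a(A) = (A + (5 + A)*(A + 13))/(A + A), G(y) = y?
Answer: -98219/42 ≈ -2338.5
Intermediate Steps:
M = -1168 (M = -636 - 532 = -1168)
a(A) = (A + (5 + A)*(13 + A))/(2*A) (a(A) = (A + (5 + A)*(13 + A))/((2*A)) = (A + (5 + A)*(13 + A))*(1/(2*A)) = (A + (5 + A)*(13 + A))/(2*A))
a(-21) + M*G(-9 - 1*(-11)) = (½)*(65 - 21*(19 - 21))/(-21) - 1168*(-9 - 1*(-11)) = (½)*(-1/21)*(65 - 21*(-2)) - 1168*(-9 + 11) = (½)*(-1/21)*(65 + 42) - 1168*2 = (½)*(-1/21)*107 - 2336 = -107/42 - 2336 = -98219/42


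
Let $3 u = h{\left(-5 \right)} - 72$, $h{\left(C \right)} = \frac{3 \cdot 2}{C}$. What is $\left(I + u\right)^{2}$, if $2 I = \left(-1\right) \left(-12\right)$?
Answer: $\frac{8464}{25} \approx 338.56$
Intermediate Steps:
$h{\left(C \right)} = \frac{6}{C}$
$I = 6$ ($I = \frac{\left(-1\right) \left(-12\right)}{2} = \frac{1}{2} \cdot 12 = 6$)
$u = - \frac{122}{5}$ ($u = \frac{\frac{6}{-5} - 72}{3} = \frac{6 \left(- \frac{1}{5}\right) - 72}{3} = \frac{- \frac{6}{5} - 72}{3} = \frac{1}{3} \left(- \frac{366}{5}\right) = - \frac{122}{5} \approx -24.4$)
$\left(I + u\right)^{2} = \left(6 - \frac{122}{5}\right)^{2} = \left(- \frac{92}{5}\right)^{2} = \frac{8464}{25}$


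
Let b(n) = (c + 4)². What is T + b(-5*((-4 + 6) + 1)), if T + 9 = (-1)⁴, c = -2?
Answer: -4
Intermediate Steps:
T = -8 (T = -9 + (-1)⁴ = -9 + 1 = -8)
b(n) = 4 (b(n) = (-2 + 4)² = 2² = 4)
T + b(-5*((-4 + 6) + 1)) = -8 + 4 = -4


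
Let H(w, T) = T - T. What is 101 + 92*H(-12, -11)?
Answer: 101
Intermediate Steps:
H(w, T) = 0
101 + 92*H(-12, -11) = 101 + 92*0 = 101 + 0 = 101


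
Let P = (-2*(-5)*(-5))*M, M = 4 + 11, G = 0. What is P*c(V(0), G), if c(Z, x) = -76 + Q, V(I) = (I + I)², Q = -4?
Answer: 60000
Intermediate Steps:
V(I) = 4*I² (V(I) = (2*I)² = 4*I²)
c(Z, x) = -80 (c(Z, x) = -76 - 4 = -80)
M = 15
P = -750 (P = (-2*(-5)*(-5))*15 = (10*(-5))*15 = -50*15 = -750)
P*c(V(0), G) = -750*(-80) = 60000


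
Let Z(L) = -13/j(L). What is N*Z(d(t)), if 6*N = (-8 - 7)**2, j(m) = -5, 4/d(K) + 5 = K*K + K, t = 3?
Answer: 195/2 ≈ 97.500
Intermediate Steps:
d(K) = 4/(-5 + K + K**2) (d(K) = 4/(-5 + (K*K + K)) = 4/(-5 + (K**2 + K)) = 4/(-5 + (K + K**2)) = 4/(-5 + K + K**2))
Z(L) = 13/5 (Z(L) = -13/(-5) = -13*(-1/5) = 13/5)
N = 75/2 (N = (-8 - 7)**2/6 = (1/6)*(-15)**2 = (1/6)*225 = 75/2 ≈ 37.500)
N*Z(d(t)) = (75/2)*(13/5) = 195/2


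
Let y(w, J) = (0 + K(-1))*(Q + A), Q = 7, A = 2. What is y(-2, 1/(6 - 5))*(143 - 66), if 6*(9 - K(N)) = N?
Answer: 12705/2 ≈ 6352.5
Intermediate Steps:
K(N) = 9 - N/6
y(w, J) = 165/2 (y(w, J) = (0 + (9 - ⅙*(-1)))*(7 + 2) = (0 + (9 + ⅙))*9 = (0 + 55/6)*9 = (55/6)*9 = 165/2)
y(-2, 1/(6 - 5))*(143 - 66) = 165*(143 - 66)/2 = (165/2)*77 = 12705/2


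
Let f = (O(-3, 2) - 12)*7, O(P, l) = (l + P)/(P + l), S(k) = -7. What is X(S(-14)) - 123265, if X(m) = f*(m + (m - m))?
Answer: -122726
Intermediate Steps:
O(P, l) = 1 (O(P, l) = (P + l)/(P + l) = 1)
f = -77 (f = (1 - 12)*7 = -11*7 = -77)
X(m) = -77*m (X(m) = -77*(m + (m - m)) = -77*(m + 0) = -77*m)
X(S(-14)) - 123265 = -77*(-7) - 123265 = 539 - 123265 = -122726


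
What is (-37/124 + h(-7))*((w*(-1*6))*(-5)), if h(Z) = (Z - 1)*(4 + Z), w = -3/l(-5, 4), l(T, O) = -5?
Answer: 26451/62 ≈ 426.63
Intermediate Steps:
w = ⅗ (w = -3/(-5) = -3*(-⅕) = ⅗ ≈ 0.60000)
h(Z) = (-1 + Z)*(4 + Z)
(-37/124 + h(-7))*((w*(-1*6))*(-5)) = (-37/124 + (-4 + (-7)² + 3*(-7)))*((3*(-1*6)/5)*(-5)) = (-37*1/124 + (-4 + 49 - 21))*(((⅗)*(-6))*(-5)) = (-37/124 + 24)*(-18/5*(-5)) = (2939/124)*18 = 26451/62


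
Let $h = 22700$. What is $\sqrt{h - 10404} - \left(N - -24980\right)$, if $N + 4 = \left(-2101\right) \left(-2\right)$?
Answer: $-29178 + 2 \sqrt{3074} \approx -29067.0$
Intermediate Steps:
$N = 4198$ ($N = -4 - -4202 = -4 + 4202 = 4198$)
$\sqrt{h - 10404} - \left(N - -24980\right) = \sqrt{22700 - 10404} - \left(4198 - -24980\right) = \sqrt{12296} - \left(4198 + 24980\right) = 2 \sqrt{3074} - 29178 = -29178 + 2 \sqrt{3074}$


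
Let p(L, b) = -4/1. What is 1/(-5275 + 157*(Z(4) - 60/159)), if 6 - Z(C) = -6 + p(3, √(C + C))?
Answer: -53/149579 ≈ -0.00035433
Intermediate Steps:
p(L, b) = -4 (p(L, b) = -4*1 = -4)
Z(C) = 16 (Z(C) = 6 - (-6 - 4) = 6 - 1*(-10) = 6 + 10 = 16)
1/(-5275 + 157*(Z(4) - 60/159)) = 1/(-5275 + 157*(16 - 60/159)) = 1/(-5275 + 157*(16 - 60*1/159)) = 1/(-5275 + 157*(16 - 20/53)) = 1/(-5275 + 157*(828/53)) = 1/(-5275 + 129996/53) = 1/(-149579/53) = -53/149579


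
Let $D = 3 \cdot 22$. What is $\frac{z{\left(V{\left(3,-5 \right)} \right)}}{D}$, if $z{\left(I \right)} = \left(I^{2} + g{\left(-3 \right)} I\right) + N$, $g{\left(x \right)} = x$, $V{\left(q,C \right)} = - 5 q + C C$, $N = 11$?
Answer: $\frac{27}{22} \approx 1.2273$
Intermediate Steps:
$V{\left(q,C \right)} = C^{2} - 5 q$ ($V{\left(q,C \right)} = - 5 q + C^{2} = C^{2} - 5 q$)
$D = 66$
$z{\left(I \right)} = 11 + I^{2} - 3 I$ ($z{\left(I \right)} = \left(I^{2} - 3 I\right) + 11 = 11 + I^{2} - 3 I$)
$\frac{z{\left(V{\left(3,-5 \right)} \right)}}{D} = \frac{11 + \left(\left(-5\right)^{2} - 15\right)^{2} - 3 \left(\left(-5\right)^{2} - 15\right)}{66} = \left(11 + \left(25 - 15\right)^{2} - 3 \left(25 - 15\right)\right) \frac{1}{66} = \left(11 + 10^{2} - 30\right) \frac{1}{66} = \left(11 + 100 - 30\right) \frac{1}{66} = 81 \cdot \frac{1}{66} = \frac{27}{22}$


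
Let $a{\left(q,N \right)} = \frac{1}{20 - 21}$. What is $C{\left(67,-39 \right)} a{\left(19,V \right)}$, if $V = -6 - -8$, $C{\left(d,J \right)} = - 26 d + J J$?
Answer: $221$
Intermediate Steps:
$C{\left(d,J \right)} = J^{2} - 26 d$ ($C{\left(d,J \right)} = - 26 d + J^{2} = J^{2} - 26 d$)
$V = 2$ ($V = -6 + 8 = 2$)
$a{\left(q,N \right)} = -1$ ($a{\left(q,N \right)} = \frac{1}{-1} = -1$)
$C{\left(67,-39 \right)} a{\left(19,V \right)} = \left(\left(-39\right)^{2} - 1742\right) \left(-1\right) = \left(1521 - 1742\right) \left(-1\right) = \left(-221\right) \left(-1\right) = 221$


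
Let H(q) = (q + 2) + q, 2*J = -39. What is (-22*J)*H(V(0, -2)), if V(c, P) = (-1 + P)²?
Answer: 8580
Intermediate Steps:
J = -39/2 (J = (½)*(-39) = -39/2 ≈ -19.500)
H(q) = 2 + 2*q (H(q) = (2 + q) + q = 2 + 2*q)
(-22*J)*H(V(0, -2)) = (-22*(-39/2))*(2 + 2*(-1 - 2)²) = 429*(2 + 2*(-3)²) = 429*(2 + 2*9) = 429*(2 + 18) = 429*20 = 8580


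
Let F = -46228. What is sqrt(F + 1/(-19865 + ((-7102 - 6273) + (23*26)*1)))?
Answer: I*sqrt(49255941614034)/32642 ≈ 215.01*I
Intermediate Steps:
sqrt(F + 1/(-19865 + ((-7102 - 6273) + (23*26)*1))) = sqrt(-46228 + 1/(-19865 + ((-7102 - 6273) + (23*26)*1))) = sqrt(-46228 + 1/(-19865 + (-13375 + 598*1))) = sqrt(-46228 + 1/(-19865 + (-13375 + 598))) = sqrt(-46228 + 1/(-19865 - 12777)) = sqrt(-46228 + 1/(-32642)) = sqrt(-46228 - 1/32642) = sqrt(-1508974377/32642) = I*sqrt(49255941614034)/32642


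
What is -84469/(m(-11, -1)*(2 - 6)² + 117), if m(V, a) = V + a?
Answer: 84469/75 ≈ 1126.3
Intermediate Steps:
-84469/(m(-11, -1)*(2 - 6)² + 117) = -84469/((-11 - 1)*(2 - 6)² + 117) = -84469/(-12*(-4)² + 117) = -84469/(-12*16 + 117) = -84469/(-192 + 117) = -84469/(-75) = -84469*(-1/75) = 84469/75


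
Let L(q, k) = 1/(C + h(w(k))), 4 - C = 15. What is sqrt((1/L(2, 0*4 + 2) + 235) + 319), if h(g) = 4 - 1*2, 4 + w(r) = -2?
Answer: sqrt(545) ≈ 23.345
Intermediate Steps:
w(r) = -6 (w(r) = -4 - 2 = -6)
h(g) = 2 (h(g) = 4 - 2 = 2)
C = -11 (C = 4 - 1*15 = 4 - 15 = -11)
L(q, k) = -1/9 (L(q, k) = 1/(-11 + 2) = 1/(-9) = -1/9)
sqrt((1/L(2, 0*4 + 2) + 235) + 319) = sqrt((1/(-1/9) + 235) + 319) = sqrt((-9 + 235) + 319) = sqrt(226 + 319) = sqrt(545)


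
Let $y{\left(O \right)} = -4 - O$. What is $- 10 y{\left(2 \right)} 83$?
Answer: $4980$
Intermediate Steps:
$- 10 y{\left(2 \right)} 83 = - 10 \left(-4 - 2\right) 83 = \left(-10\right) \left(-6\right) 83 = 60 \cdot 83 = 4980$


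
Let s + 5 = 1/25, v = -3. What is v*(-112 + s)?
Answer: 8772/25 ≈ 350.88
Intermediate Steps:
s = -124/25 (s = -5 + 1/25 = -124/25 ≈ -4.9600)
v*(-112 + s) = -3*(-112 - 124/25) = -3*(-2924/25) = 8772/25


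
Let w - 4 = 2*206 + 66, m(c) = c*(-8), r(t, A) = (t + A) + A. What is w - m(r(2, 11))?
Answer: 674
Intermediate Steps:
r(t, A) = t + 2*A (r(t, A) = (A + t) + A = t + 2*A)
m(c) = -8*c
w = 482 (w = 4 + (2*206 + 66) = 4 + (412 + 66) = 4 + 478 = 482)
w - m(r(2, 11)) = 482 - (-8)*(2 + 2*11) = 482 - (-8)*(2 + 22) = 482 - (-8)*24 = 482 - 1*(-192) = 482 + 192 = 674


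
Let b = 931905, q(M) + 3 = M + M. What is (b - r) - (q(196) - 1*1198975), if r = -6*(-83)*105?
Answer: 2078201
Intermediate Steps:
q(M) = -3 + 2*M (q(M) = -3 + (M + M) = -3 + 2*M)
r = 52290 (r = 498*105 = 52290)
(b - r) - (q(196) - 1*1198975) = (931905 - 1*52290) - ((-3 + 2*196) - 1*1198975) = (931905 - 52290) - ((-3 + 392) - 1198975) = 879615 - (389 - 1198975) = 879615 - 1*(-1198586) = 879615 + 1198586 = 2078201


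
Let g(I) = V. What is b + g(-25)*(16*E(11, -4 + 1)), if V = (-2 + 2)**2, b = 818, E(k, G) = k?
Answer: 818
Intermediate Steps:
V = 0 (V = 0**2 = 0)
g(I) = 0
b + g(-25)*(16*E(11, -4 + 1)) = 818 + 0*(16*11) = 818 + 0*176 = 818 + 0 = 818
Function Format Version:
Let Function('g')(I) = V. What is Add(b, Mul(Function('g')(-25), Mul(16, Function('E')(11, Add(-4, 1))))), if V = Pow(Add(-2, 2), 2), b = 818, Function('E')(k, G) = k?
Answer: 818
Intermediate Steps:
V = 0 (V = Pow(0, 2) = 0)
Function('g')(I) = 0
Add(b, Mul(Function('g')(-25), Mul(16, Function('E')(11, Add(-4, 1))))) = Add(818, Mul(0, Mul(16, 11))) = Add(818, Mul(0, 176)) = Add(818, 0) = 818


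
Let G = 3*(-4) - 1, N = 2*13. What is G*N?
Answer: -338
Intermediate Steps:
N = 26
G = -13 (G = -12 - 1 = -13)
G*N = -13*26 = -338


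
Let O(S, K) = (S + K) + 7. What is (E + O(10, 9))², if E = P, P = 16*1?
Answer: 1764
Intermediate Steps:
O(S, K) = 7 + K + S (O(S, K) = (K + S) + 7 = 7 + K + S)
P = 16
E = 16
(E + O(10, 9))² = (16 + (7 + 9 + 10))² = (16 + 26)² = 42² = 1764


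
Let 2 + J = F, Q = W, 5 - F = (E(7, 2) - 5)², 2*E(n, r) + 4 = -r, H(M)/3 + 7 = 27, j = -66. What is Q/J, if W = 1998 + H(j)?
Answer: -2058/61 ≈ -33.738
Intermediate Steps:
H(M) = 60 (H(M) = -21 + 3*27 = -21 + 81 = 60)
E(n, r) = -2 - r/2 (E(n, r) = -2 + (-r)/2 = -2 - r/2)
F = -59 (F = 5 - ((-2 - ½*2) - 5)² = 5 - ((-2 - 1) - 5)² = 5 - (-3 - 5)² = 5 - 1*(-8)² = 5 - 1*64 = 5 - 64 = -59)
W = 2058 (W = 1998 + 60 = 2058)
Q = 2058
J = -61 (J = -2 - 59 = -61)
Q/J = 2058/(-61) = 2058*(-1/61) = -2058/61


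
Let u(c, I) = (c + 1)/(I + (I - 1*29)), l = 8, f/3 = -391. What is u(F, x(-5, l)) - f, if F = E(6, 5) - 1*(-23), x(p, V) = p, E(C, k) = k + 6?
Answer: 45712/39 ≈ 1172.1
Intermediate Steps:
f = -1173 (f = 3*(-391) = -1173)
E(C, k) = 6 + k
F = 34 (F = (6 + 5) - 1*(-23) = 11 + 23 = 34)
u(c, I) = (1 + c)/(-29 + 2*I) (u(c, I) = (1 + c)/(I + (I - 29)) = (1 + c)/(I + (-29 + I)) = (1 + c)/(-29 + 2*I))
u(F, x(-5, l)) - f = (1 + 34)/(-29 + 2*(-5)) - 1*(-1173) = 35/(-29 - 10) + 1173 = 35/(-39) + 1173 = -1/39*35 + 1173 = -35/39 + 1173 = 45712/39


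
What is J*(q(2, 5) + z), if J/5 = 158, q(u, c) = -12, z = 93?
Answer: 63990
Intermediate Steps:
J = 790 (J = 5*158 = 790)
J*(q(2, 5) + z) = 790*(-12 + 93) = 790*81 = 63990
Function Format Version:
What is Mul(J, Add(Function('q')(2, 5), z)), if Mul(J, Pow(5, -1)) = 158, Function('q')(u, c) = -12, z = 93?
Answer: 63990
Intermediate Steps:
J = 790 (J = Mul(5, 158) = 790)
Mul(J, Add(Function('q')(2, 5), z)) = Mul(790, Add(-12, 93)) = Mul(790, 81) = 63990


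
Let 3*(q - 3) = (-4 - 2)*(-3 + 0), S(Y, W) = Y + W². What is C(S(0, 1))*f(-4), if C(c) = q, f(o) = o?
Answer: -36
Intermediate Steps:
q = 9 (q = 3 + ((-4 - 2)*(-3 + 0))/3 = 3 + (-6*(-3))/3 = 3 + (⅓)*18 = 3 + 6 = 9)
C(c) = 9
C(S(0, 1))*f(-4) = 9*(-4) = -36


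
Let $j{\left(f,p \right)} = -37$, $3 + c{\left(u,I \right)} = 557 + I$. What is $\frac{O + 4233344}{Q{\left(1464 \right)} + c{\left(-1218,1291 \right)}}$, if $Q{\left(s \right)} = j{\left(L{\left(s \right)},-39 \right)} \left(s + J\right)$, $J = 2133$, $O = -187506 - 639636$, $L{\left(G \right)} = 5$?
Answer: $- \frac{1703101}{65622} \approx -25.953$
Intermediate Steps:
$c{\left(u,I \right)} = 554 + I$ ($c{\left(u,I \right)} = -3 + \left(557 + I\right) = 554 + I$)
$O = -827142$ ($O = -187506 - 639636 = -827142$)
$Q{\left(s \right)} = -78921 - 37 s$ ($Q{\left(s \right)} = - 37 \left(s + 2133\right) = - 37 \left(2133 + s\right) = -78921 - 37 s$)
$\frac{O + 4233344}{Q{\left(1464 \right)} + c{\left(-1218,1291 \right)}} = \frac{-827142 + 4233344}{\left(-78921 - 54168\right) + \left(554 + 1291\right)} = \frac{3406202}{\left(-78921 - 54168\right) + 1845} = \frac{3406202}{-133089 + 1845} = \frac{3406202}{-131244} = 3406202 \left(- \frac{1}{131244}\right) = - \frac{1703101}{65622}$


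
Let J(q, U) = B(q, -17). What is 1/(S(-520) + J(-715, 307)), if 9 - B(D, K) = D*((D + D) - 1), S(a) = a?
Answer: -1/1023676 ≈ -9.7687e-7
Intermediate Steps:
B(D, K) = 9 - D*(-1 + 2*D) (B(D, K) = 9 - D*((D + D) - 1) = 9 - D*(2*D - 1) = 9 - D*(-1 + 2*D))
J(q, U) = 9 + q - 2*q**2
1/(S(-520) + J(-715, 307)) = 1/(-520 + (9 - 715 - 2*(-715)**2)) = 1/(-520 + (9 - 715 - 2*511225)) = 1/(-520 + (9 - 715 - 1022450)) = 1/(-520 - 1023156) = 1/(-1023676) = -1/1023676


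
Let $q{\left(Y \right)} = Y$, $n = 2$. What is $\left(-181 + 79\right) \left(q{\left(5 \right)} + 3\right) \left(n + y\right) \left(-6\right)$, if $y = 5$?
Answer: $34272$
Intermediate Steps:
$\left(-181 + 79\right) \left(q{\left(5 \right)} + 3\right) \left(n + y\right) \left(-6\right) = \left(-181 + 79\right) \left(5 + 3\right) \left(2 + 5\right) \left(-6\right) = - 102 \cdot 8 \cdot 7 \left(-6\right) = - 102 \cdot 56 \left(-6\right) = \left(-102\right) \left(-336\right) = 34272$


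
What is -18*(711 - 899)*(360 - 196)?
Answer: 554976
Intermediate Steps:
-18*(711 - 899)*(360 - 196) = -(-3384)*164 = -18*(-30832) = 554976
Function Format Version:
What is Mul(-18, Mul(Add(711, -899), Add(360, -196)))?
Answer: 554976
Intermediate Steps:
Mul(-18, Mul(Add(711, -899), Add(360, -196))) = Mul(-18, Mul(-188, 164)) = Mul(-18, -30832) = 554976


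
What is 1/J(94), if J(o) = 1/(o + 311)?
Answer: 405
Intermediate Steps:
J(o) = 1/(311 + o)
1/J(94) = 1/(1/(311 + 94)) = 1/(1/405) = 405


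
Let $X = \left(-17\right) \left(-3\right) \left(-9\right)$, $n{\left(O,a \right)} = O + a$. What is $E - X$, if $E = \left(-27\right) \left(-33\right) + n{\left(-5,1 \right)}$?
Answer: $1346$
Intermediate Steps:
$X = -459$ ($X = 51 \left(-9\right) = -459$)
$E = 887$ ($E = \left(-27\right) \left(-33\right) + \left(-5 + 1\right) = 891 - 4 = 887$)
$E - X = 887 - -459 = 887 + 459 = 1346$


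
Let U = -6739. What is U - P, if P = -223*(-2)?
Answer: -7185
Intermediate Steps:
P = 446
U - P = -6739 - 1*446 = -6739 - 446 = -7185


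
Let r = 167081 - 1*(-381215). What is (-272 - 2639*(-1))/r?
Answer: 2367/548296 ≈ 0.0043170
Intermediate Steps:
r = 548296 (r = 167081 + 381215 = 548296)
(-272 - 2639*(-1))/r = (-272 - 2639*(-1))/548296 = (-272 - 203*(-13))*(1/548296) = (-272 + 2639)*(1/548296) = 2367*(1/548296) = 2367/548296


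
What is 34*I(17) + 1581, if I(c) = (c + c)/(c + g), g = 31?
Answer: 19261/12 ≈ 1605.1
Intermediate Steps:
I(c) = 2*c/(31 + c) (I(c) = (c + c)/(c + 31) = (2*c)/(31 + c) = 2*c/(31 + c))
34*I(17) + 1581 = 34*(2*17/(31 + 17)) + 1581 = 34*(2*17/48) + 1581 = 34*(2*17*(1/48)) + 1581 = 34*(17/24) + 1581 = 289/12 + 1581 = 19261/12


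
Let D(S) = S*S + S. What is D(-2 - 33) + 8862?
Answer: 10052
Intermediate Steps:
D(S) = S + S² (D(S) = S² + S = S + S²)
D(-2 - 33) + 8862 = (-2 - 33)*(1 + (-2 - 33)) + 8862 = -35*(1 - 35) + 8862 = -35*(-34) + 8862 = 1190 + 8862 = 10052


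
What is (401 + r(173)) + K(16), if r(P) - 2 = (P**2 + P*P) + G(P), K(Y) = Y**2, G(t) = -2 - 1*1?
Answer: 60514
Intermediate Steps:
G(t) = -3 (G(t) = -2 - 1 = -3)
r(P) = -1 + 2*P**2 (r(P) = 2 + ((P**2 + P*P) - 3) = 2 + ((P**2 + P**2) - 3) = 2 + (2*P**2 - 3) = 2 + (-3 + 2*P**2) = -1 + 2*P**2)
(401 + r(173)) + K(16) = (401 + (-1 + 2*173**2)) + 16**2 = (401 + (-1 + 2*29929)) + 256 = (401 + (-1 + 59858)) + 256 = (401 + 59857) + 256 = 60258 + 256 = 60514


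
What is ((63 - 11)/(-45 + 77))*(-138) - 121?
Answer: -1381/4 ≈ -345.25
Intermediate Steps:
((63 - 11)/(-45 + 77))*(-138) - 121 = (52/32)*(-138) - 121 = (52*(1/32))*(-138) - 121 = (13/8)*(-138) - 121 = -897/4 - 121 = -1381/4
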